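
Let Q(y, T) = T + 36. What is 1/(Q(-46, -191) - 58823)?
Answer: -1/58978 ≈ -1.6955e-5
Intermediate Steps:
Q(y, T) = 36 + T
1/(Q(-46, -191) - 58823) = 1/((36 - 191) - 58823) = 1/(-155 - 58823) = 1/(-58978) = -1/58978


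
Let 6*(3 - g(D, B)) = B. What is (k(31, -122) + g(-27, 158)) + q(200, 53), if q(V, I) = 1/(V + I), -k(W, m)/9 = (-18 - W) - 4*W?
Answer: 1164056/759 ≈ 1533.7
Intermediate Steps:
g(D, B) = 3 - B/6
k(W, m) = 162 + 45*W (k(W, m) = -9*((-18 - W) - 4*W) = -9*(-18 - 5*W) = 162 + 45*W)
q(V, I) = 1/(I + V)
(k(31, -122) + g(-27, 158)) + q(200, 53) = ((162 + 45*31) + (3 - ⅙*158)) + 1/(53 + 200) = ((162 + 1395) + (3 - 79/3)) + 1/253 = (1557 - 70/3) + 1/253 = 4601/3 + 1/253 = 1164056/759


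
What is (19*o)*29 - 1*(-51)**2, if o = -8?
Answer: -7009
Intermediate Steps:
(19*o)*29 - 1*(-51)**2 = (19*(-8))*29 - 1*(-51)**2 = -152*29 - 1*2601 = -4408 - 2601 = -7009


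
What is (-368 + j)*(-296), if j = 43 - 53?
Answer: 111888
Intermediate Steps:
j = -10
(-368 + j)*(-296) = (-368 - 10)*(-296) = -378*(-296) = 111888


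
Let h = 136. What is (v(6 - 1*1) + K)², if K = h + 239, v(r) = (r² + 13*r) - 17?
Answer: 200704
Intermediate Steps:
v(r) = -17 + r² + 13*r
K = 375 (K = 136 + 239 = 375)
(v(6 - 1*1) + K)² = ((-17 + (6 - 1*1)² + 13*(6 - 1*1)) + 375)² = ((-17 + (6 - 1)² + 13*(6 - 1)) + 375)² = ((-17 + 5² + 13*5) + 375)² = ((-17 + 25 + 65) + 375)² = (73 + 375)² = 448² = 200704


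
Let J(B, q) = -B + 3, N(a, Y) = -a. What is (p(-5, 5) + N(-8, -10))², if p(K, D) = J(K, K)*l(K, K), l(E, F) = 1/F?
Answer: 1024/25 ≈ 40.960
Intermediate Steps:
J(B, q) = 3 - B
l(E, F) = 1/F
p(K, D) = (3 - K)/K
(p(-5, 5) + N(-8, -10))² = ((3 - 1*(-5))/(-5) - 1*(-8))² = (-(3 + 5)/5 + 8)² = (-⅕*8 + 8)² = (-8/5 + 8)² = (32/5)² = 1024/25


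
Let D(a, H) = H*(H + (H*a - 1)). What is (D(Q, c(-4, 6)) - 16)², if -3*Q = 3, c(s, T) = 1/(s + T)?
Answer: 1089/4 ≈ 272.25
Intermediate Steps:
c(s, T) = 1/(T + s)
Q = -1 (Q = -⅓*3 = -1)
D(a, H) = H*(-1 + H + H*a) (D(a, H) = H*(H + (-1 + H*a)) = H*(-1 + H + H*a))
(D(Q, c(-4, 6)) - 16)² = ((-1 + 1/(6 - 4) - 1/(6 - 4))/(6 - 4) - 16)² = ((-1 + 1/2 - 1/2)/2 - 16)² = ((-1 + ½ + (½)*(-1))/2 - 16)² = ((-1 + ½ - ½)/2 - 16)² = ((½)*(-1) - 16)² = (-½ - 16)² = (-33/2)² = 1089/4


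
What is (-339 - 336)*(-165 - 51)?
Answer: 145800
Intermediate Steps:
(-339 - 336)*(-165 - 51) = -675*(-216) = 145800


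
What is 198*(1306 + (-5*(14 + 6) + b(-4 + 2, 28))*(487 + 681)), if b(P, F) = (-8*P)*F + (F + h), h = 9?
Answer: 89295228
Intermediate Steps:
b(P, F) = 9 + F - 8*F*P (b(P, F) = (-8*P)*F + (F + 9) = -8*F*P + (9 + F) = 9 + F - 8*F*P)
198*(1306 + (-5*(14 + 6) + b(-4 + 2, 28))*(487 + 681)) = 198*(1306 + (-5*(14 + 6) + (9 + 28 - 8*28*(-4 + 2)))*(487 + 681)) = 198*(1306 + (-5*20 + (9 + 28 - 8*28*(-2)))*1168) = 198*(1306 + (-100 + (9 + 28 + 448))*1168) = 198*(1306 + (-100 + 485)*1168) = 198*(1306 + 385*1168) = 198*(1306 + 449680) = 198*450986 = 89295228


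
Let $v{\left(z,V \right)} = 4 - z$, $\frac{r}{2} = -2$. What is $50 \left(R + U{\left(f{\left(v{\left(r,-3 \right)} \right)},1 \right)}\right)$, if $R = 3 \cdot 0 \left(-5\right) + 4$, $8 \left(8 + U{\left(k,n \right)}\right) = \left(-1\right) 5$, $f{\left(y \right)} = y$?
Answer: $- \frac{925}{4} \approx -231.25$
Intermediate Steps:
$r = -4$ ($r = 2 \left(-2\right) = -4$)
$U{\left(k,n \right)} = - \frac{69}{8}$ ($U{\left(k,n \right)} = -8 + \frac{\left(-1\right) 5}{8} = -8 + \frac{1}{8} \left(-5\right) = -8 - \frac{5}{8} = - \frac{69}{8}$)
$R = 4$ ($R = 3 \cdot 0 + 4 = 0 + 4 = 4$)
$50 \left(R + U{\left(f{\left(v{\left(r,-3 \right)} \right)},1 \right)}\right) = 50 \left(4 - \frac{69}{8}\right) = 50 \left(- \frac{37}{8}\right) = - \frac{925}{4}$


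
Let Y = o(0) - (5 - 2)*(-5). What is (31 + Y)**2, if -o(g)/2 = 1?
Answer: 1936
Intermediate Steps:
o(g) = -2 (o(g) = -2*1 = -2)
Y = 13 (Y = -2 - (5 - 2)*(-5) = -2 - 3*(-5) = -2 - 1*(-15) = -2 + 15 = 13)
(31 + Y)**2 = (31 + 13)**2 = 44**2 = 1936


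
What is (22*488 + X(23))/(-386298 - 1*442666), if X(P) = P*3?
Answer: -10805/828964 ≈ -0.013034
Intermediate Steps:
X(P) = 3*P
(22*488 + X(23))/(-386298 - 1*442666) = (22*488 + 3*23)/(-386298 - 1*442666) = (10736 + 69)/(-386298 - 442666) = 10805/(-828964) = 10805*(-1/828964) = -10805/828964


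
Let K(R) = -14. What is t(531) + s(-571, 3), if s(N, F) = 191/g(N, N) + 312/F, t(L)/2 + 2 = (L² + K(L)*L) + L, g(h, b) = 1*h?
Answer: 314173145/571 ≈ 5.5022e+5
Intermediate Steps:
g(h, b) = h
t(L) = -4 - 26*L + 2*L² (t(L) = -4 + 2*((L² - 14*L) + L) = -4 + 2*(L² - 13*L) = -4 + (-26*L + 2*L²) = -4 - 26*L + 2*L²)
s(N, F) = 191/N + 312/F
t(531) + s(-571, 3) = (-4 - 26*531 + 2*531²) + (191/(-571) + 312/3) = (-4 - 13806 + 2*281961) + (191*(-1/571) + 312*(⅓)) = (-4 - 13806 + 563922) + (-191/571 + 104) = 550112 + 59193/571 = 314173145/571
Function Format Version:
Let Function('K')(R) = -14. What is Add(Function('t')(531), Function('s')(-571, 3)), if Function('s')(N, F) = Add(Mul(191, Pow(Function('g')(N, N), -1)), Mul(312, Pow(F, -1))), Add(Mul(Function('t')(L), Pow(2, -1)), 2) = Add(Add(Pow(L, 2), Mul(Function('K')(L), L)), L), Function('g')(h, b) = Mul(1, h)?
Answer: Rational(314173145, 571) ≈ 5.5022e+5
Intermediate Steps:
Function('g')(h, b) = h
Function('t')(L) = Add(-4, Mul(-26, L), Mul(2, Pow(L, 2))) (Function('t')(L) = Add(-4, Mul(2, Add(Add(Pow(L, 2), Mul(-14, L)), L))) = Add(-4, Mul(2, Add(Pow(L, 2), Mul(-13, L)))) = Add(-4, Add(Mul(-26, L), Mul(2, Pow(L, 2)))) = Add(-4, Mul(-26, L), Mul(2, Pow(L, 2))))
Function('s')(N, F) = Add(Mul(191, Pow(N, -1)), Mul(312, Pow(F, -1)))
Add(Function('t')(531), Function('s')(-571, 3)) = Add(Add(-4, Mul(-26, 531), Mul(2, Pow(531, 2))), Add(Mul(191, Pow(-571, -1)), Mul(312, Pow(3, -1)))) = Add(Add(-4, -13806, Mul(2, 281961)), Add(Mul(191, Rational(-1, 571)), Mul(312, Rational(1, 3)))) = Add(Add(-4, -13806, 563922), Add(Rational(-191, 571), 104)) = Add(550112, Rational(59193, 571)) = Rational(314173145, 571)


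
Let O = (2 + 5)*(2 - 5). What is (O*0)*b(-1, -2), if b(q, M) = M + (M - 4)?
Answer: 0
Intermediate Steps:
O = -21 (O = 7*(-3) = -21)
b(q, M) = -4 + 2*M (b(q, M) = M + (-4 + M) = -4 + 2*M)
(O*0)*b(-1, -2) = (-21*0)*(-4 + 2*(-2)) = 0*(-4 - 4) = 0*(-8) = 0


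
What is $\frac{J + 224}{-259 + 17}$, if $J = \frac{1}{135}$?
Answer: $- \frac{30241}{32670} \approx -0.92565$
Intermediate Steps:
$J = \frac{1}{135} \approx 0.0074074$
$\frac{J + 224}{-259 + 17} = \frac{\frac{1}{135} + 224}{-259 + 17} = \frac{30241}{135 \left(-242\right)} = \frac{30241}{135} \left(- \frac{1}{242}\right) = - \frac{30241}{32670}$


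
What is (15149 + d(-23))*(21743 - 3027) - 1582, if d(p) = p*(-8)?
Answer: 286970846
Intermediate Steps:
d(p) = -8*p
(15149 + d(-23))*(21743 - 3027) - 1582 = (15149 - 8*(-23))*(21743 - 3027) - 1582 = (15149 + 184)*18716 - 1582 = 15333*18716 - 1582 = 286972428 - 1582 = 286970846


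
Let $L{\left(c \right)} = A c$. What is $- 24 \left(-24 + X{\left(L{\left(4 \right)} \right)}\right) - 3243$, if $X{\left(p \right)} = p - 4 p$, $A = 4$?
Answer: $-1515$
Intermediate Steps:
$L{\left(c \right)} = 4 c$
$X{\left(p \right)} = - 3 p$
$- 24 \left(-24 + X{\left(L{\left(4 \right)} \right)}\right) - 3243 = - 24 \left(-24 - 3 \cdot 4 \cdot 4\right) - 3243 = - 24 \left(-24 - 48\right) - 3243 = \left(-24\right) \left(-72\right) - 3243 = 1728 - 3243 = -1515$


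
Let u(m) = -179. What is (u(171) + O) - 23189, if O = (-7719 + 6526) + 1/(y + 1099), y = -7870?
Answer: -166302532/6771 ≈ -24561.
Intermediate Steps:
O = -8077804/6771 (O = (-7719 + 6526) + 1/(-7870 + 1099) = -1193 + 1/(-6771) = -1193 - 1/6771 = -8077804/6771 ≈ -1193.0)
(u(171) + O) - 23189 = (-179 - 8077804/6771) - 23189 = -9289813/6771 - 23189 = -166302532/6771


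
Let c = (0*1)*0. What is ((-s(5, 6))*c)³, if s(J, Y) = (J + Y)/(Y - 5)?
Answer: 0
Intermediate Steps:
s(J, Y) = (J + Y)/(-5 + Y)
c = 0 (c = 0*0 = 0)
((-s(5, 6))*c)³ = (-(5 + 6)/(-5 + 6)*0)³ = (-11/1*0)³ = (-11*0)³ = 0³ = 0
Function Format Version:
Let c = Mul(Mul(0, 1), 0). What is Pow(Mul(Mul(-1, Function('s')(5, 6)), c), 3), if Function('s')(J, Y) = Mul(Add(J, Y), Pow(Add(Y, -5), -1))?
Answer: 0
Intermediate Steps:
Function('s')(J, Y) = Mul(Pow(Add(-5, Y), -1), Add(J, Y)) (Function('s')(J, Y) = Mul(Add(J, Y), Pow(Add(-5, Y), -1)) = Mul(Pow(Add(-5, Y), -1), Add(J, Y)))
c = 0 (c = Mul(0, 0) = 0)
Pow(Mul(Mul(-1, Function('s')(5, 6)), c), 3) = Pow(Mul(Mul(-1, Mul(Pow(Add(-5, 6), -1), Add(5, 6))), 0), 3) = Pow(Mul(Mul(-1, Mul(Pow(1, -1), 11)), 0), 3) = Pow(Mul(Mul(-1, Mul(1, 11)), 0), 3) = Pow(Mul(Mul(-1, 11), 0), 3) = Pow(Mul(-11, 0), 3) = Pow(0, 3) = 0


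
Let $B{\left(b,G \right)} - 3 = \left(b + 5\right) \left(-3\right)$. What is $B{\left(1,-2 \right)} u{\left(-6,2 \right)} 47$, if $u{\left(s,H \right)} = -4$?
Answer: $2820$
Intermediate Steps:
$B{\left(b,G \right)} = -12 - 3 b$ ($B{\left(b,G \right)} = 3 + \left(b + 5\right) \left(-3\right) = 3 + \left(5 + b\right) \left(-3\right) = 3 - \left(15 + 3 b\right) = -12 - 3 b$)
$B{\left(1,-2 \right)} u{\left(-6,2 \right)} 47 = \left(-12 - 3\right) \left(-4\right) 47 = \left(-15\right) \left(-4\right) 47 = 60 \cdot 47 = 2820$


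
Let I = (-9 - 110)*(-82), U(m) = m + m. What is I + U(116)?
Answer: 9990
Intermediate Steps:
U(m) = 2*m
I = 9758 (I = -119*(-82) = 9758)
I + U(116) = 9758 + 2*116 = 9758 + 232 = 9990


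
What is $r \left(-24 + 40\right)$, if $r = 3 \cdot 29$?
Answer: $1392$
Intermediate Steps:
$r = 87$
$r \left(-24 + 40\right) = 87 \left(-24 + 40\right) = 87 \cdot 16 = 1392$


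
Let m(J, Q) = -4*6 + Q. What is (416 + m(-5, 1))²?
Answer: 154449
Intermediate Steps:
m(J, Q) = -24 + Q
(416 + m(-5, 1))² = (416 + (-24 + 1))² = (416 - 23)² = 393² = 154449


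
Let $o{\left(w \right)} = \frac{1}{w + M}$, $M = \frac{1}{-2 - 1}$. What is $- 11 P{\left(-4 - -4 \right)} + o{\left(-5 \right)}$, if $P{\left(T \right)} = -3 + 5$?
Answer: $- \frac{355}{16} \approx -22.188$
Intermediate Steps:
$P{\left(T \right)} = 2$
$M = - \frac{1}{3}$ ($M = \frac{1}{-3} = - \frac{1}{3} \approx -0.33333$)
$o{\left(w \right)} = \frac{1}{- \frac{1}{3} + w}$ ($o{\left(w \right)} = \frac{1}{w - \frac{1}{3}} = \frac{1}{- \frac{1}{3} + w}$)
$- 11 P{\left(-4 - -4 \right)} + o{\left(-5 \right)} = \left(-11\right) 2 + \frac{3}{-1 + 3 \left(-5\right)} = -22 + \frac{3}{-1 - 15} = -22 + \frac{3}{-16} = -22 + 3 \left(- \frac{1}{16}\right) = -22 - \frac{3}{16} = - \frac{355}{16}$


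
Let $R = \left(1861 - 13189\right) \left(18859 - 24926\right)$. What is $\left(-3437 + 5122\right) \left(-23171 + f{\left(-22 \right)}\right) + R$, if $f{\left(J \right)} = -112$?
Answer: $29495121$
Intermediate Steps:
$R = 68726976$ ($R = \left(-11328\right) \left(-6067\right) = 68726976$)
$\left(-3437 + 5122\right) \left(-23171 + f{\left(-22 \right)}\right) + R = \left(-3437 + 5122\right) \left(-23171 - 112\right) + 68726976 = 1685 \left(-23283\right) + 68726976 = -39231855 + 68726976 = 29495121$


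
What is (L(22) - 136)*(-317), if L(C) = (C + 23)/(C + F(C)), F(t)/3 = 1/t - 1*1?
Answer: 17836322/421 ≈ 42367.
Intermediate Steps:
F(t) = -3 + 3/t (F(t) = 3*(1/t - 1*1) = 3*(1/t - 1) = 3*(-1 + 1/t) = -3 + 3/t)
L(C) = (23 + C)/(-3 + C + 3/C) (L(C) = (C + 23)/(C + (-3 + 3/C)) = (23 + C)/(-3 + C + 3/C))
(L(22) - 136)*(-317) = (22*(23 + 22)/(3 + 22*(-3 + 22)) - 136)*(-317) = (22*45/(3 + 22*19) - 136)*(-317) = (22*45/(3 + 418) - 136)*(-317) = (22*45/421 - 136)*(-317) = (22*(1/421)*45 - 136)*(-317) = (990/421 - 136)*(-317) = -56266/421*(-317) = 17836322/421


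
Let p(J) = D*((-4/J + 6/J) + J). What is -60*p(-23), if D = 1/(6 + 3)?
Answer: 3540/23 ≈ 153.91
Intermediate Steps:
D = ⅑ (D = 1/9 = ⅑ ≈ 0.11111)
p(J) = J/9 + 2/(9*J) (p(J) = ((-4/J + 6/J) + J)/9 = (2/J + J)/9 = (J + 2/J)/9 = J/9 + 2/(9*J))
-60*p(-23) = -20*(2 + (-23)²)/(3*(-23)) = -20*(-1)*(2 + 529)/(3*23) = -20*(-1)*531/(3*23) = -60*(-59/23) = 3540/23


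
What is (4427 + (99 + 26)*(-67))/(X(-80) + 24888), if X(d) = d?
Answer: -141/886 ≈ -0.15914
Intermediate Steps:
(4427 + (99 + 26)*(-67))/(X(-80) + 24888) = (4427 + (99 + 26)*(-67))/(-80 + 24888) = (4427 + 125*(-67))/24808 = (4427 - 8375)*(1/24808) = -3948*1/24808 = -141/886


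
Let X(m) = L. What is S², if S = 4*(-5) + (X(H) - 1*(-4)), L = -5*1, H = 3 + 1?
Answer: 441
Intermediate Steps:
H = 4
L = -5
X(m) = -5
S = -21 (S = 4*(-5) + (-5 - 1*(-4)) = -20 + (-5 + 4) = -20 - 1 = -21)
S² = (-21)² = 441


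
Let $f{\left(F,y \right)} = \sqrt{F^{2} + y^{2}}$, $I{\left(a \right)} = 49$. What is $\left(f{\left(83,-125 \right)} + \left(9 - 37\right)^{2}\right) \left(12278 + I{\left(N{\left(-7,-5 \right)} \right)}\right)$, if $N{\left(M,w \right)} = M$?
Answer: $9664368 + 12327 \sqrt{22514} \approx 1.1514 \cdot 10^{7}$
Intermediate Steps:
$\left(f{\left(83,-125 \right)} + \left(9 - 37\right)^{2}\right) \left(12278 + I{\left(N{\left(-7,-5 \right)} \right)}\right) = \left(\sqrt{83^{2} + \left(-125\right)^{2}} + \left(9 - 37\right)^{2}\right) \left(12278 + 49\right) = \left(\sqrt{6889 + 15625} + \left(-28\right)^{2}\right) 12327 = \left(\sqrt{22514} + 784\right) 12327 = \left(784 + \sqrt{22514}\right) 12327 = 9664368 + 12327 \sqrt{22514}$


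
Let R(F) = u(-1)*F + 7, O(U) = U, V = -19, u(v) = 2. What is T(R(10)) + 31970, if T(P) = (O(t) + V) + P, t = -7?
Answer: 31971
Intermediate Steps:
R(F) = 7 + 2*F (R(F) = 2*F + 7 = 7 + 2*F)
T(P) = -26 + P (T(P) = (-7 - 19) + P = -26 + P)
T(R(10)) + 31970 = (-26 + (7 + 2*10)) + 31970 = (-26 + (7 + 20)) + 31970 = (-26 + 27) + 31970 = 1 + 31970 = 31971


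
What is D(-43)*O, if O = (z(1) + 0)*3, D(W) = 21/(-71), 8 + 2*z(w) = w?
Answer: 441/142 ≈ 3.1056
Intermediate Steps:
z(w) = -4 + w/2
D(W) = -21/71 (D(W) = 21*(-1/71) = -21/71)
O = -21/2 (O = ((-4 + (½)*1) + 0)*3 = ((-4 + ½) + 0)*3 = (-7/2 + 0)*3 = -7/2*3 = -21/2 ≈ -10.500)
D(-43)*O = -21/71*(-21/2) = 441/142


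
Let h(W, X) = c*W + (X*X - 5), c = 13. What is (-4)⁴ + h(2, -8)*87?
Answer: 7651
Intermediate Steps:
h(W, X) = -5 + X² + 13*W (h(W, X) = 13*W + (X*X - 5) = 13*W + (X² - 5) = 13*W + (-5 + X²) = -5 + X² + 13*W)
(-4)⁴ + h(2, -8)*87 = (-4)⁴ + (-5 + (-8)² + 13*2)*87 = 256 + (-5 + 64 + 26)*87 = 256 + 85*87 = 256 + 7395 = 7651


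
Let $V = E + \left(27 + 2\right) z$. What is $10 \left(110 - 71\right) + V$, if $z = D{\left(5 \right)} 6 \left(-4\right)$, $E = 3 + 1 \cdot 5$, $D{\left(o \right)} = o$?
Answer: $-3082$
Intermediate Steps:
$E = 8$ ($E = 3 + 5 = 8$)
$z = -120$ ($z = 5 \cdot 6 \left(-4\right) = 30 \left(-4\right) = -120$)
$V = -3472$ ($V = 8 + \left(27 + 2\right) \left(-120\right) = 8 + 29 \left(-120\right) = 8 - 3480 = -3472$)
$10 \left(110 - 71\right) + V = 10 \left(110 - 71\right) - 3472 = 10 \cdot 39 - 3472 = 390 - 3472 = -3082$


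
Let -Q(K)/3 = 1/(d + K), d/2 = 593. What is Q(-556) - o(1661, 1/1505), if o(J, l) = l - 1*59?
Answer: 76103/1290 ≈ 58.995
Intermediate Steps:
d = 1186 (d = 2*593 = 1186)
o(J, l) = -59 + l (o(J, l) = l - 59 = -59 + l)
Q(K) = -3/(1186 + K)
Q(-556) - o(1661, 1/1505) = -3/(1186 - 556) - (-59 + 1/1505) = -3/630 - (-59 + 1/1505) = -3*1/630 - 1*(-88794/1505) = -1/210 + 88794/1505 = 76103/1290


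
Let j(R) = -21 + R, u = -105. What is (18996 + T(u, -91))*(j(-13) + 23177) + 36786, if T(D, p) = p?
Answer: 437555201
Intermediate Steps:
(18996 + T(u, -91))*(j(-13) + 23177) + 36786 = (18996 - 91)*((-21 - 13) + 23177) + 36786 = 18905*(-34 + 23177) + 36786 = 18905*23143 + 36786 = 437518415 + 36786 = 437555201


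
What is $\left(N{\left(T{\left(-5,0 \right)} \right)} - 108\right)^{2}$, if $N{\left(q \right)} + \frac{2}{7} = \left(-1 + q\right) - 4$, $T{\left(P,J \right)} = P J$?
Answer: $\frac{628849}{49} \approx 12834.0$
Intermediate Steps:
$T{\left(P,J \right)} = J P$
$N{\left(q \right)} = - \frac{37}{7} + q$ ($N{\left(q \right)} = - \frac{2}{7} + \left(\left(-1 + q\right) - 4\right) = - \frac{2}{7} + \left(-5 + q\right) = - \frac{37}{7} + q$)
$\left(N{\left(T{\left(-5,0 \right)} \right)} - 108\right)^{2} = \left(\left(- \frac{37}{7} + 0 \left(-5\right)\right) - 108\right)^{2} = \left(\left(- \frac{37}{7} + 0\right) - 108\right)^{2} = \left(- \frac{37}{7} - 108\right)^{2} = \left(- \frac{793}{7}\right)^{2} = \frac{628849}{49}$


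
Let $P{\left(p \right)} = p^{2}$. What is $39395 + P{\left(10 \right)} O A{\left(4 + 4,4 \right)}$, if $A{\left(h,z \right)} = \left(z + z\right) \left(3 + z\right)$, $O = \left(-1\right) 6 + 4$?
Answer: $28195$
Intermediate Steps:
$O = -2$ ($O = -6 + 4 = -2$)
$A{\left(h,z \right)} = 2 z \left(3 + z\right)$
$39395 + P{\left(10 \right)} O A{\left(4 + 4,4 \right)} = 39395 + 10^{2} \left(- 2 \cdot 2 \cdot 4 \left(3 + 4\right)\right) = 39395 + 100 \left(- 2 \cdot 2 \cdot 4 \cdot 7\right) = 39395 + 100 \left(\left(-2\right) 56\right) = 39395 + 100 \left(-112\right) = 39395 - 11200 = 28195$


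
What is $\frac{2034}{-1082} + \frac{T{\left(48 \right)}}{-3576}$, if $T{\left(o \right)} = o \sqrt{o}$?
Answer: $- \frac{1017}{541} - \frac{8 \sqrt{3}}{149} \approx -1.9728$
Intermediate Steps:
$T{\left(o \right)} = o^{\frac{3}{2}}$
$\frac{2034}{-1082} + \frac{T{\left(48 \right)}}{-3576} = \frac{2034}{-1082} + \frac{48^{\frac{3}{2}}}{-3576} = 2034 \left(- \frac{1}{1082}\right) + 192 \sqrt{3} \left(- \frac{1}{3576}\right) = - \frac{1017}{541} - \frac{8 \sqrt{3}}{149}$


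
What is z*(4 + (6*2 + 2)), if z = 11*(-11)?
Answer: -2178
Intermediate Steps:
z = -121
z*(4 + (6*2 + 2)) = -121*(4 + (6*2 + 2)) = -121*(4 + (12 + 2)) = -121*(4 + 14) = -121*18 = -2178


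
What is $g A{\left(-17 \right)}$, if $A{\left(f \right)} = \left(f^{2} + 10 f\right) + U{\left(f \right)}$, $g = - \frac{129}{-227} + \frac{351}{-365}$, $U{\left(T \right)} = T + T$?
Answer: $- \frac{554064}{16571} \approx -33.436$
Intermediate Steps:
$U{\left(T \right)} = 2 T$
$g = - \frac{32592}{82855}$ ($g = \left(-129\right) \left(- \frac{1}{227}\right) + 351 \left(- \frac{1}{365}\right) = \frac{129}{227} - \frac{351}{365} = - \frac{32592}{82855} \approx -0.39336$)
$A{\left(f \right)} = f^{2} + 12 f$ ($A{\left(f \right)} = \left(f^{2} + 10 f\right) + 2 f = f^{2} + 12 f$)
$g A{\left(-17 \right)} = - \frac{32592 \left(- 17 \left(12 - 17\right)\right)}{82855} = - \frac{32592 \left(\left(-17\right) \left(-5\right)\right)}{82855} = \left(- \frac{32592}{82855}\right) 85 = - \frac{554064}{16571}$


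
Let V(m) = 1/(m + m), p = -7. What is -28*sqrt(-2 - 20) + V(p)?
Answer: -1/14 - 28*I*sqrt(22) ≈ -0.071429 - 131.33*I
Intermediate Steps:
V(m) = 1/(2*m)
-28*sqrt(-2 - 20) + V(p) = -28*sqrt(-2 - 20) + (1/2)/(-7) = -28*I*sqrt(22) + (1/2)*(-1/7) = -28*I*sqrt(22) - 1/14 = -1/14 - 28*I*sqrt(22)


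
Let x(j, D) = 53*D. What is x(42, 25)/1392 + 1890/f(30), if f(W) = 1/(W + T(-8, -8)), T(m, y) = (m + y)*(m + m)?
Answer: 752433005/1392 ≈ 5.4054e+5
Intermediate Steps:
T(m, y) = 2*m*(m + y) (T(m, y) = (m + y)*(2*m) = 2*m*(m + y))
f(W) = 1/(256 + W) (f(W) = 1/(W + 2*(-8)*(-8 - 8)) = 1/(W + 2*(-8)*(-16)) = 1/(W + 256) = 1/(256 + W))
x(42, 25)/1392 + 1890/f(30) = (53*25)/1392 + 1890/(1/(256 + 30)) = 1325*(1/1392) + 1890/(1/286) = 1325/1392 + 1890/(1/286) = 1325/1392 + 1890*286 = 1325/1392 + 540540 = 752433005/1392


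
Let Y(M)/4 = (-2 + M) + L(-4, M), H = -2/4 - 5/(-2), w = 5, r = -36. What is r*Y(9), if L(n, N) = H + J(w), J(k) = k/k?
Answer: -1440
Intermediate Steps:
H = 2 (H = -2*¼ - 5*(-½) = -½ + 5/2 = 2)
J(k) = 1
L(n, N) = 3 (L(n, N) = 2 + 1 = 3)
Y(M) = 4 + 4*M (Y(M) = 4*((-2 + M) + 3) = 4*(1 + M) = 4 + 4*M)
r*Y(9) = -36*(4 + 4*9) = -36*(4 + 36) = -36*40 = -1440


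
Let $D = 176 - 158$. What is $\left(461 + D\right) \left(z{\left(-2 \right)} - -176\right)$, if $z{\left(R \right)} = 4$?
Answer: $86220$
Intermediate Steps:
$D = 18$
$\left(461 + D\right) \left(z{\left(-2 \right)} - -176\right) = \left(461 + 18\right) \left(4 - -176\right) = 479 \left(4 + 176\right) = 479 \cdot 180 = 86220$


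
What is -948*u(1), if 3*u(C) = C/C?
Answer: -316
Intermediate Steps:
u(C) = ⅓ (u(C) = (C/C)/3 = (⅓)*1 = ⅓)
-948*u(1) = -948*⅓ = -316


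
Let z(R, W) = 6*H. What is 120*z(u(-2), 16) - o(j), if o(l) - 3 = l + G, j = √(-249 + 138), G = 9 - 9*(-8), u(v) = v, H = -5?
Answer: -3684 - I*√111 ≈ -3684.0 - 10.536*I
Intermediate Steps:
z(R, W) = -30 (z(R, W) = 6*(-5) = -30)
G = 81 (G = 9 + 72 = 81)
j = I*√111 (j = √(-111) = I*√111 ≈ 10.536*I)
o(l) = 84 + l (o(l) = 3 + (l + 81) = 3 + (81 + l) = 84 + l)
120*z(u(-2), 16) - o(j) = 120*(-30) - (84 + I*√111) = -3600 + (-84 - I*√111) = -3684 - I*√111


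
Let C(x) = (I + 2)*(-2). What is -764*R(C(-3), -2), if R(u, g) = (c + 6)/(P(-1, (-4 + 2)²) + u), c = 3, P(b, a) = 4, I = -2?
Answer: -1719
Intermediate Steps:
C(x) = 0 (C(x) = (-2 + 2)*(-2) = 0*(-2) = 0)
R(u, g) = 9/(4 + u) (R(u, g) = (3 + 6)/(4 + u) = 9/(4 + u))
-764*R(C(-3), -2) = -6876/(4 + 0) = -6876/4 = -764*9/4 = -1719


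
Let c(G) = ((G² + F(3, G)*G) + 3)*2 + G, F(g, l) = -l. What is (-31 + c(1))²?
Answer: 576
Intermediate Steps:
c(G) = 6 + G (c(G) = ((G² + (-G)*G) + 3)*2 + G = ((G² - G²) + 3)*2 + G = (0 + 3)*2 + G = 3*2 + G = 6 + G)
(-31 + c(1))² = (-31 + (6 + 1))² = (-31 + 7)² = (-24)² = 576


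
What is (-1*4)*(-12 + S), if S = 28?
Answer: -64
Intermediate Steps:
(-1*4)*(-12 + S) = (-1*4)*(-12 + 28) = -4*16 = -64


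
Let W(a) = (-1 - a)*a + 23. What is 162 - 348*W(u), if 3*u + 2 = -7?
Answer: -5754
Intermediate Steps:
u = -3 (u = -⅔ + (⅓)*(-7) = -⅔ - 7/3 = -3)
W(a) = 23 + a*(-1 - a) (W(a) = a*(-1 - a) + 23 = 23 + a*(-1 - a))
162 - 348*W(u) = 162 - 348*(23 - 1*(-3) - 1*(-3)²) = 162 - 348*(23 + 3 - 1*9) = 162 - 348*(23 + 3 - 9) = 162 - 348*17 = 162 - 5916 = -5754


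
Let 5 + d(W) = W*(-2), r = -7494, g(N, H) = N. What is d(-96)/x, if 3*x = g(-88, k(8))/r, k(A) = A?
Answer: 191097/4 ≈ 47774.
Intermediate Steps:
d(W) = -5 - 2*W (d(W) = -5 + W*(-2) = -5 - 2*W)
x = 44/11241 (x = (-88/(-7494))/3 = (-88*(-1/7494))/3 = (⅓)*(44/3747) = 44/11241 ≈ 0.0039142)
d(-96)/x = (-5 - 2*(-96))/(44/11241) = (-5 + 192)*(11241/44) = 187*(11241/44) = 191097/4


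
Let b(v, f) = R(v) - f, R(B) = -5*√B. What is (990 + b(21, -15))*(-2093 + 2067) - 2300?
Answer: -28430 + 130*√21 ≈ -27834.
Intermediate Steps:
b(v, f) = -f - 5*√v (b(v, f) = -5*√v - f = -f - 5*√v)
(990 + b(21, -15))*(-2093 + 2067) - 2300 = (990 + (-1*(-15) - 5*√21))*(-2093 + 2067) - 2300 = (990 + (15 - 5*√21))*(-26) - 2300 = (1005 - 5*√21)*(-26) - 2300 = (-26130 + 130*√21) - 2300 = -28430 + 130*√21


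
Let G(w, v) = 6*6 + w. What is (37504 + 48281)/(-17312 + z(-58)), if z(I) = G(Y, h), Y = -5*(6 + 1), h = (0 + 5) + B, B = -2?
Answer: -12255/2473 ≈ -4.9555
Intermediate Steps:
h = 3 (h = (0 + 5) - 2 = 5 - 2 = 3)
Y = -35 (Y = -5*7 = -35)
G(w, v) = 36 + w
z(I) = 1 (z(I) = 36 - 35 = 1)
(37504 + 48281)/(-17312 + z(-58)) = (37504 + 48281)/(-17312 + 1) = 85785/(-17311) = 85785*(-1/17311) = -12255/2473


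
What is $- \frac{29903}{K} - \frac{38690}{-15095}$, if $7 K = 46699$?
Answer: $- \frac{15916661}{8293193} \approx -1.9192$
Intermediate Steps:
$K = \frac{46699}{7}$ ($K = \frac{1}{7} \cdot 46699 = \frac{46699}{7} \approx 6671.3$)
$- \frac{29903}{K} - \frac{38690}{-15095} = - \frac{29903}{\frac{46699}{7}} - \frac{38690}{-15095} = \left(-29903\right) \frac{7}{46699} - - \frac{7738}{3019} = - \frac{12313}{2747} + \frac{7738}{3019} = - \frac{15916661}{8293193}$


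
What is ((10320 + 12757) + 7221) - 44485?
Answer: -14187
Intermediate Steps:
((10320 + 12757) + 7221) - 44485 = (23077 + 7221) - 44485 = 30298 - 44485 = -14187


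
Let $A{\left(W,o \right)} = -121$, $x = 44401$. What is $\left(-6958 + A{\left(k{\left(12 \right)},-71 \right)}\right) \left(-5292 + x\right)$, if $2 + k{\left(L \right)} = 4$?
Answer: $-276852611$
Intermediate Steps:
$k{\left(L \right)} = 2$ ($k{\left(L \right)} = -2 + 4 = 2$)
$\left(-6958 + A{\left(k{\left(12 \right)},-71 \right)}\right) \left(-5292 + x\right) = \left(-6958 - 121\right) \left(-5292 + 44401\right) = \left(-7079\right) 39109 = -276852611$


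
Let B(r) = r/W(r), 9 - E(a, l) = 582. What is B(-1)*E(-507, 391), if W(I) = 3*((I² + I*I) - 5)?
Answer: -191/3 ≈ -63.667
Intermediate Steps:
W(I) = -15 + 6*I² (W(I) = 3*((I² + I²) - 5) = 3*(2*I² - 5) = 3*(-5 + 2*I²) = -15 + 6*I²)
E(a, l) = -573 (E(a, l) = 9 - 1*582 = 9 - 582 = -573)
B(r) = r/(-15 + 6*r²)
B(-1)*E(-507, 391) = ((⅓)*(-1)/(-5 + 2*(-1)²))*(-573) = ((⅓)*(-1)/(-5 + 2*1))*(-573) = ((⅓)*(-1)/(-5 + 2))*(-573) = ((⅓)*(-1)/(-3))*(-573) = ((⅓)*(-1)*(-⅓))*(-573) = (⅑)*(-573) = -191/3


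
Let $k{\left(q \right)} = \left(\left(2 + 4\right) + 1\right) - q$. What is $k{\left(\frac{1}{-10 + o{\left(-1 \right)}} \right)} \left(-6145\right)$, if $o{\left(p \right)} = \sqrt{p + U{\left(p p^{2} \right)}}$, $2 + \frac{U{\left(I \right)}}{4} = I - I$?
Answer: $- \frac{4750085}{109} - \frac{18435 i}{109} \approx -43579.0 - 169.13 i$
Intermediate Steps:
$U{\left(I \right)} = -8$ ($U{\left(I \right)} = -8 + 4 \left(I - I\right) = -8 + 4 \cdot 0 = -8 + 0 = -8$)
$o{\left(p \right)} = \sqrt{-8 + p}$ ($o{\left(p \right)} = \sqrt{p - 8} = \sqrt{-8 + p}$)
$k{\left(q \right)} = 7 - q$ ($k{\left(q \right)} = \left(6 + 1\right) - q = 7 - q$)
$k{\left(\frac{1}{-10 + o{\left(-1 \right)}} \right)} \left(-6145\right) = \left(7 - \frac{1}{-10 + \sqrt{-8 - 1}}\right) \left(-6145\right) = \left(7 - \frac{1}{-10 + \sqrt{-9}}\right) \left(-6145\right) = \left(7 - \frac{1}{-10 + 3 i}\right) \left(-6145\right) = \left(7 - \frac{-10 - 3 i}{109}\right) \left(-6145\right) = -43015 + \frac{6145 \left(-10 - 3 i\right)}{109}$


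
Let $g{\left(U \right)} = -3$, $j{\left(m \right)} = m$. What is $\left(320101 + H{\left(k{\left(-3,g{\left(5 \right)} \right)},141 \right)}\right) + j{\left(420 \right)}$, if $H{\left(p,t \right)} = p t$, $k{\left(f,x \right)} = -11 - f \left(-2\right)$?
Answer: $318124$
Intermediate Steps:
$k{\left(f,x \right)} = -11 + 2 f$ ($k{\left(f,x \right)} = -11 - - 2 f = -11 + 2 f$)
$\left(320101 + H{\left(k{\left(-3,g{\left(5 \right)} \right)},141 \right)}\right) + j{\left(420 \right)} = \left(320101 + \left(-11 + 2 \left(-3\right)\right) 141\right) + 420 = \left(320101 + \left(-11 - 6\right) 141\right) + 420 = \left(320101 - 2397\right) + 420 = 317704 + 420 = 318124$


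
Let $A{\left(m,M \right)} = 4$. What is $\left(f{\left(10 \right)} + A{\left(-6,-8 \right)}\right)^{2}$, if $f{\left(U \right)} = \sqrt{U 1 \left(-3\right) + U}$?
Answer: $-4 + 16 i \sqrt{5} \approx -4.0 + 35.777 i$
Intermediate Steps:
$f{\left(U \right)} = \sqrt{2} \sqrt{- U}$ ($f{\left(U \right)} = \sqrt{U \left(-3\right) + U} = \sqrt{- 3 U + U} = \sqrt{- 2 U} = \sqrt{2} \sqrt{- U}$)
$\left(f{\left(10 \right)} + A{\left(-6,-8 \right)}\right)^{2} = \left(\sqrt{2} \sqrt{\left(-1\right) 10} + 4\right)^{2} = \left(\sqrt{2} \sqrt{-10} + 4\right)^{2} = \left(\sqrt{2} i \sqrt{10} + 4\right)^{2} = \left(2 i \sqrt{5} + 4\right)^{2} = \left(4 + 2 i \sqrt{5}\right)^{2}$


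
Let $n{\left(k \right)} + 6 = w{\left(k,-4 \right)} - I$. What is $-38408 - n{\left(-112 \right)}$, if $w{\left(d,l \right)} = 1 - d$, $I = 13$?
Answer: $-38502$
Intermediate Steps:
$n{\left(k \right)} = -18 - k$ ($n{\left(k \right)} = -6 - \left(12 + k\right) = -18 - k$)
$-38408 - n{\left(-112 \right)} = -38408 - \left(-18 - -112\right) = -38408 - \left(-18 + 112\right) = -38408 - 94 = -38502$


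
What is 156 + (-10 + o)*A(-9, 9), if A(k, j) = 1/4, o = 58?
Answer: 168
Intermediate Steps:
A(k, j) = ¼
156 + (-10 + o)*A(-9, 9) = 156 + (-10 + 58)*(¼) = 156 + 48*(¼) = 156 + 12 = 168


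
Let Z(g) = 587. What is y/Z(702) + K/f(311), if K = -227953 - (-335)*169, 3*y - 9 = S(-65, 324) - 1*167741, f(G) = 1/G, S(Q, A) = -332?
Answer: -93837021862/1761 ≈ -5.3286e+7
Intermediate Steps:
y = -168064/3 (y = 3 + (-332 - 1*167741)/3 = 3 + (-332 - 167741)/3 = 3 + (⅓)*(-168073) = 3 - 168073/3 = -168064/3 ≈ -56021.)
K = -171338 (K = -227953 - 1*(-56615) = -227953 + 56615 = -171338)
y/Z(702) + K/f(311) = -168064/3/587 - 171338/(1/311) = -168064/3*1/587 - 171338/1/311 = -168064/1761 - 171338*311 = -168064/1761 - 53286118 = -93837021862/1761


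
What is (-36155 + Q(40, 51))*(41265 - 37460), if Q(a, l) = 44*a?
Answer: -130872975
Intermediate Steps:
(-36155 + Q(40, 51))*(41265 - 37460) = (-36155 + 44*40)*(41265 - 37460) = (-36155 + 1760)*3805 = -34395*3805 = -130872975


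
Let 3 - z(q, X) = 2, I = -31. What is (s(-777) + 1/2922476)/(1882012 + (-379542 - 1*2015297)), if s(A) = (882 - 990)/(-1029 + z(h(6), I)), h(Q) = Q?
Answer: -78907109/385172222110564 ≈ -2.0486e-7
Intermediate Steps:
z(q, X) = 1 (z(q, X) = 3 - 1*2 = 3 - 2 = 1)
s(A) = 27/257 (s(A) = (882 - 990)/(-1029 + 1) = -108/(-1028) = -108*(-1/1028) = 27/257)
(s(-777) + 1/2922476)/(1882012 + (-379542 - 1*2015297)) = (27/257 + 1/2922476)/(1882012 + (-379542 - 1*2015297)) = (27/257 + 1/2922476)/(1882012 + (-379542 - 2015297)) = 78907109/(751076332*(1882012 - 2394839)) = (78907109/751076332)/(-512827) = (78907109/751076332)*(-1/512827) = -78907109/385172222110564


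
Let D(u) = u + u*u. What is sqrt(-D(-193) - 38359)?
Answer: I*sqrt(75415) ≈ 274.62*I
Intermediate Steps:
D(u) = u + u**2
sqrt(-D(-193) - 38359) = sqrt(-(-193)*(1 - 193) - 38359) = sqrt(-(-193)*(-192) - 38359) = sqrt(-1*37056 - 38359) = sqrt(-37056 - 38359) = sqrt(-75415) = I*sqrt(75415)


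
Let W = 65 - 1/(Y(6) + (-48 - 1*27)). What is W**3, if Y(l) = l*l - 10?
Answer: 32339798856/117649 ≈ 2.7488e+5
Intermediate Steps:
Y(l) = -10 + l**2 (Y(l) = l**2 - 10 = -10 + l**2)
W = 3186/49 (W = 65 - 1/((-10 + 6**2) + (-48 - 1*27)) = 65 - 1/((-10 + 36) + (-48 - 27)) = 65 - 1/(26 - 75) = 65 - 1/(-49) = 65 - 1*(-1/49) = 65 + 1/49 = 3186/49 ≈ 65.020)
W**3 = (3186/49)**3 = 32339798856/117649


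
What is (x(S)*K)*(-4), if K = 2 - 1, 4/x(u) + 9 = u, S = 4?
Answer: 16/5 ≈ 3.2000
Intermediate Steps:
x(u) = 4/(-9 + u)
K = 1
(x(S)*K)*(-4) = ((4/(-9 + 4))*1)*(-4) = ((4/(-5))*1)*(-4) = ((4*(-1/5))*1)*(-4) = -4/5*1*(-4) = -4/5*(-4) = 16/5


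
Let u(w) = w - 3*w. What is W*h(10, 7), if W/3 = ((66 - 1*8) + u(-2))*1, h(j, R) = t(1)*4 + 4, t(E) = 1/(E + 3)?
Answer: 930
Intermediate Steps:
t(E) = 1/(3 + E)
u(w) = -2*w
h(j, R) = 5 (h(j, R) = 4/(3 + 1) + 4 = 4/4 + 4 = (¼)*4 + 4 = 1 + 4 = 5)
W = 186 (W = 3*(((66 - 1*8) - 2*(-2))*1) = 3*(((66 - 8) + 4)*1) = 3*((58 + 4)*1) = 3*(62*1) = 3*62 = 186)
W*h(10, 7) = 186*5 = 930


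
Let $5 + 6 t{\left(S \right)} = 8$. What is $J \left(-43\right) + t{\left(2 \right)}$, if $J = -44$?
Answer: $\frac{3785}{2} \approx 1892.5$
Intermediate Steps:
$t{\left(S \right)} = \frac{1}{2}$ ($t{\left(S \right)} = - \frac{5}{6} + \frac{1}{6} \cdot 8 = - \frac{5}{6} + \frac{4}{3} = \frac{1}{2}$)
$J \left(-43\right) + t{\left(2 \right)} = \left(-44\right) \left(-43\right) + \frac{1}{2} = 1892 + \frac{1}{2} = \frac{3785}{2}$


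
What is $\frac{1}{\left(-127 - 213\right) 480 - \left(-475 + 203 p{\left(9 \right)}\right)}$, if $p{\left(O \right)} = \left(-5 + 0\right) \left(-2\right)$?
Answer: $- \frac{1}{164755} \approx -6.0696 \cdot 10^{-6}$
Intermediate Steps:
$p{\left(O \right)} = 10$ ($p{\left(O \right)} = \left(-5\right) \left(-2\right) = 10$)
$\frac{1}{\left(-127 - 213\right) 480 - \left(-475 + 203 p{\left(9 \right)}\right)} = \frac{1}{\left(-127 - 213\right) 480 + \left(\left(-203\right) 10 + 475\right)} = \frac{1}{\left(-340\right) 480 + \left(-2030 + 475\right)} = \frac{1}{-163200 - 1555} = \frac{1}{-164755} = - \frac{1}{164755}$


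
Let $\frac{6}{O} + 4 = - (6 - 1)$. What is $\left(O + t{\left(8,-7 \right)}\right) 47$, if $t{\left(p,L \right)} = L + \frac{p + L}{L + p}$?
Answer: $- \frac{940}{3} \approx -313.33$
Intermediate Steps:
$t{\left(p,L \right)} = 1 + L$ ($t{\left(p,L \right)} = L + \frac{L + p}{L + p} = L + 1 = 1 + L$)
$O = - \frac{2}{3}$ ($O = \frac{6}{-4 - \left(6 - 1\right)} = \frac{6}{-4 - 5} = \frac{6}{-9} = 6 \left(- \frac{1}{9}\right) = - \frac{2}{3} \approx -0.66667$)
$\left(O + t{\left(8,-7 \right)}\right) 47 = \left(- \frac{2}{3} + \left(1 - 7\right)\right) 47 = \left(- \frac{2}{3} - 6\right) 47 = \left(- \frac{20}{3}\right) 47 = - \frac{940}{3}$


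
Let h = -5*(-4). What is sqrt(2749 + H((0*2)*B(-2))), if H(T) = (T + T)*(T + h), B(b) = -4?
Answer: sqrt(2749) ≈ 52.431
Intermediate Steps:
h = 20
H(T) = 2*T*(20 + T) (H(T) = (T + T)*(T + 20) = (2*T)*(20 + T) = 2*T*(20 + T))
sqrt(2749 + H((0*2)*B(-2))) = sqrt(2749 + 2*((0*2)*(-4))*(20 + (0*2)*(-4))) = sqrt(2749 + 2*(0*(-4))*(20 + 0*(-4))) = sqrt(2749 + 2*0*(20 + 0)) = sqrt(2749 + 2*0*20) = sqrt(2749 + 0) = sqrt(2749)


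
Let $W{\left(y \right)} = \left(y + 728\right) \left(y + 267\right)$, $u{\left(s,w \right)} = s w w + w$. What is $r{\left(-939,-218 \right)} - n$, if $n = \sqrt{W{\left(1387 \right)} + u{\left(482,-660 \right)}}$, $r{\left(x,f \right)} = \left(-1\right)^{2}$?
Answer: $1 - 5 \sqrt{8538270} \approx -14609.0$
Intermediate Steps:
$u{\left(s,w \right)} = w + s w^{2}$ ($u{\left(s,w \right)} = s w^{2} + w = w + s w^{2}$)
$W{\left(y \right)} = \left(267 + y\right) \left(728 + y\right)$ ($W{\left(y \right)} = \left(728 + y\right) \left(267 + y\right) = \left(267 + y\right) \left(728 + y\right)$)
$r{\left(x,f \right)} = 1$
$n = 5 \sqrt{8538270}$ ($n = \sqrt{\left(194376 + 1387^{2} + 995 \cdot 1387\right) - 660 \left(1 + 482 \left(-660\right)\right)} = \sqrt{\left(194376 + 1923769 + 1380065\right) - 660 \left(1 - 318120\right)} = \sqrt{3498210 - -209958540} = \sqrt{3498210 + 209958540} = \sqrt{213456750} = 5 \sqrt{8538270} \approx 14610.0$)
$r{\left(-939,-218 \right)} - n = 1 - 5 \sqrt{8538270}$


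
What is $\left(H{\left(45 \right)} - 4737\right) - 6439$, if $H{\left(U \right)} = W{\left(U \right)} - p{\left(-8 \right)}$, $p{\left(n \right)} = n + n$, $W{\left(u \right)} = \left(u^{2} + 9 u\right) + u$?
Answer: $-8685$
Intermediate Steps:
$W{\left(u \right)} = u^{2} + 10 u$
$p{\left(n \right)} = 2 n$
$H{\left(U \right)} = 16 + U \left(10 + U\right)$ ($H{\left(U \right)} = U \left(10 + U\right) - 2 \left(-8\right) = U \left(10 + U\right) - -16 = U \left(10 + U\right) + 16 = 16 + U \left(10 + U\right)$)
$\left(H{\left(45 \right)} - 4737\right) - 6439 = \left(\left(16 + 45 \left(10 + 45\right)\right) - 4737\right) - 6439 = \left(\left(16 + 45 \cdot 55\right) - 4737\right) - 6439 = \left(\left(16 + 2475\right) - 4737\right) - 6439 = \left(2491 - 4737\right) - 6439 = -2246 - 6439 = -8685$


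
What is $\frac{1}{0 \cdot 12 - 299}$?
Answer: $- \frac{1}{299} \approx -0.0033445$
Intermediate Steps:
$\frac{1}{0 \cdot 12 - 299} = \frac{1}{0 - 299} = \frac{1}{-299} = - \frac{1}{299}$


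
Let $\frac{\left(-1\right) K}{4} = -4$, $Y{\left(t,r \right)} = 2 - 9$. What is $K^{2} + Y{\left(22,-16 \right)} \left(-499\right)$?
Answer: $3749$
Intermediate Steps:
$Y{\left(t,r \right)} = -7$ ($Y{\left(t,r \right)} = 2 - 9 = -7$)
$K = 16$ ($K = \left(-4\right) \left(-4\right) = 16$)
$K^{2} + Y{\left(22,-16 \right)} \left(-499\right) = 16^{2} - -3493 = 256 + 3493 = 3749$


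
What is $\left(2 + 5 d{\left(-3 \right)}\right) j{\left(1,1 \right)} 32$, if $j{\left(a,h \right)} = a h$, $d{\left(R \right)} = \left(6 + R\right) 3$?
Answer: $1504$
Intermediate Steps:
$d{\left(R \right)} = 18 + 3 R$
$\left(2 + 5 d{\left(-3 \right)}\right) j{\left(1,1 \right)} 32 = \left(2 + 5 \left(18 + 3 \left(-3\right)\right)\right) 1 \cdot 1 \cdot 32 = \left(2 + 5 \left(18 - 9\right)\right) 1 \cdot 32 = \left(2 + 5 \cdot 9\right) 1 \cdot 32 = \left(2 + 45\right) 1 \cdot 32 = 47 \cdot 1 \cdot 32 = 47 \cdot 32 = 1504$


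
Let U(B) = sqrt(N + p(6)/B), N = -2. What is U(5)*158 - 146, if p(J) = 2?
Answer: -146 + 316*I*sqrt(10)/5 ≈ -146.0 + 199.86*I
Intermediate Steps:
U(B) = sqrt(-2 + 2/B)
U(5)*158 - 146 = sqrt(-2 + 2/5)*158 - 146 = sqrt(-8/5)*158 - 146 = (2*I*sqrt(10)/5)*158 - 146 = 316*I*sqrt(10)/5 - 146 = -146 + 316*I*sqrt(10)/5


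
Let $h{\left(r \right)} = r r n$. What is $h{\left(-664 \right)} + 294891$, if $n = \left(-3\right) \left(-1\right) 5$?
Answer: $6908331$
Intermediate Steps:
$n = 15$ ($n = 3 \cdot 5 = 15$)
$h{\left(r \right)} = 15 r^{2}$ ($h{\left(r \right)} = r r 15 = r^{2} \cdot 15 = 15 r^{2}$)
$h{\left(-664 \right)} + 294891 = 15 \left(-664\right)^{2} + 294891 = 15 \cdot 440896 + 294891 = 6613440 + 294891 = 6908331$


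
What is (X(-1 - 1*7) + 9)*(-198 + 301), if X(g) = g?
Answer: 103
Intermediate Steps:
(X(-1 - 1*7) + 9)*(-198 + 301) = ((-1 - 1*7) + 9)*(-198 + 301) = ((-1 - 7) + 9)*103 = (-8 + 9)*103 = 1*103 = 103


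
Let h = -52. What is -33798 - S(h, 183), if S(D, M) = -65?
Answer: -33733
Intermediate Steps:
-33798 - S(h, 183) = -33798 - 1*(-65) = -33798 + 65 = -33733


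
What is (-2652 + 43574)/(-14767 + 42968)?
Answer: 40922/28201 ≈ 1.4511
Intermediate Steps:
(-2652 + 43574)/(-14767 + 42968) = 40922/28201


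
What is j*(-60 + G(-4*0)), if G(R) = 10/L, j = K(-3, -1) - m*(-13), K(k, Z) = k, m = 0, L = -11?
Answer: 2010/11 ≈ 182.73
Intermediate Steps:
j = -3 (j = -3 - 0*(-13) = -3 - 1*0 = -3 + 0 = -3)
G(R) = -10/11 (G(R) = 10/(-11) = 10*(-1/11) = -10/11)
j*(-60 + G(-4*0)) = -3*(-60 - 10/11) = -3*(-670/11) = 2010/11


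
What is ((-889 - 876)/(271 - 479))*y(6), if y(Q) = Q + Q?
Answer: 5295/52 ≈ 101.83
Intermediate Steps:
y(Q) = 2*Q
((-889 - 876)/(271 - 479))*y(6) = ((-889 - 876)/(271 - 479))*(2*6) = -1765/(-208)*12 = -1765*(-1/208)*12 = (1765/208)*12 = 5295/52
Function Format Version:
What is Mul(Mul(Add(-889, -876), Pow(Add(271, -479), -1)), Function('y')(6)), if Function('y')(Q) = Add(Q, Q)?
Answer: Rational(5295, 52) ≈ 101.83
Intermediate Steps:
Function('y')(Q) = Mul(2, Q)
Mul(Mul(Add(-889, -876), Pow(Add(271, -479), -1)), Function('y')(6)) = Mul(Mul(Add(-889, -876), Pow(Add(271, -479), -1)), Mul(2, 6)) = Mul(Mul(-1765, Pow(-208, -1)), 12) = Mul(Mul(-1765, Rational(-1, 208)), 12) = Mul(Rational(1765, 208), 12) = Rational(5295, 52)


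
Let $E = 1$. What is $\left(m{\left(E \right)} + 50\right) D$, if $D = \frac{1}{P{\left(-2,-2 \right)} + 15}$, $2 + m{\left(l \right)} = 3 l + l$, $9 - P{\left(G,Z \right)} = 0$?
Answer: $\frac{13}{6} \approx 2.1667$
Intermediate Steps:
$P{\left(G,Z \right)} = 9$ ($P{\left(G,Z \right)} = 9 - 0 = 9 + 0 = 9$)
$m{\left(l \right)} = -2 + 4 l$ ($m{\left(l \right)} = -2 + \left(3 l + l\right) = -2 + 4 l$)
$D = \frac{1}{24}$ ($D = \frac{1}{9 + 15} = \frac{1}{24} \approx 0.041667$)
$\left(m{\left(E \right)} + 50\right) D = \left(\left(-2 + 4 \cdot 1\right) + 50\right) \frac{1}{24} = \left(\left(-2 + 4\right) + 50\right) \frac{1}{24} = \left(2 + 50\right) \frac{1}{24} = 52 \cdot \frac{1}{24} = \frac{13}{6}$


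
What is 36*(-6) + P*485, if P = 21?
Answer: 9969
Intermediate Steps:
36*(-6) + P*485 = 36*(-6) + 21*485 = -216 + 10185 = 9969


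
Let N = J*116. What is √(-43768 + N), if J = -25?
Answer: 2*I*√11667 ≈ 216.03*I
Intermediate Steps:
N = -2900 (N = -25*116 = -2900)
√(-43768 + N) = √(-43768 - 2900) = √(-46668) = 2*I*√11667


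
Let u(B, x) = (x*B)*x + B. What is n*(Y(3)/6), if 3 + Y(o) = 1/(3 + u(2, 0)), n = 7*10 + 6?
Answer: -532/15 ≈ -35.467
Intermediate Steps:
u(B, x) = B + B*x**2 (u(B, x) = (B*x)*x + B = B*x**2 + B = B + B*x**2)
n = 76 (n = 70 + 6 = 76)
Y(o) = -14/5 (Y(o) = -3 + 1/(3 + 2*(1 + 0**2)) = -3 + 1/(3 + 2*(1 + 0)) = -3 + 1/(3 + 2*1) = -3 + 1/(3 + 2) = -3 + 1/5 = -14/5)
n*(Y(3)/6) = 76*(-14/5/6) = 76*(-14/5*1/6) = 76*(-7/15) = -532/15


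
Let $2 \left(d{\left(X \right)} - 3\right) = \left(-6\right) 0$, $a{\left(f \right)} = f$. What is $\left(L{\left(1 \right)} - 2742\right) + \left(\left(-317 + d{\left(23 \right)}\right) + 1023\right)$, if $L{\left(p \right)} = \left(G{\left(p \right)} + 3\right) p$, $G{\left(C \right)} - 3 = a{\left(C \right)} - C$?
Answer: $-2027$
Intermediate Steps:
$d{\left(X \right)} = 3$ ($d{\left(X \right)} = 3 + \frac{\left(-6\right) 0}{2} = 3 + \frac{1}{2} \cdot 0 = 3 + 0 = 3$)
$G{\left(C \right)} = 3$ ($G{\left(C \right)} = 3 + \left(C - C\right) = 3 + 0 = 3$)
$L{\left(p \right)} = 6 p$ ($L{\left(p \right)} = \left(3 + 3\right) p = 6 p$)
$\left(L{\left(1 \right)} - 2742\right) + \left(\left(-317 + d{\left(23 \right)}\right) + 1023\right) = \left(6 \cdot 1 - 2742\right) + \left(\left(-317 + 3\right) + 1023\right) = \left(6 - 2742\right) + \left(-314 + 1023\right) = -2736 + 709 = -2027$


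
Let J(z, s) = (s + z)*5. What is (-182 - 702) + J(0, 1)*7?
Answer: -849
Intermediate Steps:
J(z, s) = 5*s + 5*z
(-182 - 702) + J(0, 1)*7 = (-182 - 702) + (5*1 + 5*0)*7 = -884 + (5 + 0)*7 = -884 + 5*7 = -884 + 35 = -849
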